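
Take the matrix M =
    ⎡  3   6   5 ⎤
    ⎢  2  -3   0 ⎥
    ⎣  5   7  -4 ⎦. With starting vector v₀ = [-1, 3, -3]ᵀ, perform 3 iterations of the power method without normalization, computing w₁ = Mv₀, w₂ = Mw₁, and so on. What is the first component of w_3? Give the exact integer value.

w1 = Mv₀ = (0, -11, 28)
w2 = Mw1 = (74, 33, -189)
w3 = Mw2 = (-525, 49, 1357)
The requested component of w3 is -525.

-525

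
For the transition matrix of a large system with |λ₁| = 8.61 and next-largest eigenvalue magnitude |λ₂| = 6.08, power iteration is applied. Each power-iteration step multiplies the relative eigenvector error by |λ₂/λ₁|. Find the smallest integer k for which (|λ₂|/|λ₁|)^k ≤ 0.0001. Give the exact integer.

|λ₂/λ₁| = 6.08/8.61 = 0.70616
Need k ≥ ln(0.0001) / ln(0.70616) = -9.2103 / -0.3479 ≈ 26.473
Smallest integer k satisfying the bound: 27

27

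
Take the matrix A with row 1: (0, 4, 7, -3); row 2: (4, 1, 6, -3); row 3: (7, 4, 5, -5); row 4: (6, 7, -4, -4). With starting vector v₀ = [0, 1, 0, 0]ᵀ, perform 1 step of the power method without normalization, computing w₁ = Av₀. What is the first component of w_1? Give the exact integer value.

4

w1 = Av₀ = (0·0 + 4·1 + 7·0 + (-3)·0; 4·0 + 1·1 + 6·0 + (-3)·0; 7·0 + 4·1 + 5·0 + (-5)·0; 6·0 + 7·1 + (-4)·0 + (-4)·0) = (4, 1, 4, 7)
The requested component of w1 is 4.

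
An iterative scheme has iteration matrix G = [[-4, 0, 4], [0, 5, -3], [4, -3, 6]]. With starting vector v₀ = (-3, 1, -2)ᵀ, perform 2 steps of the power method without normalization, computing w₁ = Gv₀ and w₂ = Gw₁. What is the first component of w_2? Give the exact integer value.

w1 = Gv₀ = ((-4)·(-3) + 0·1 + 4·(-2); 0·(-3) + 5·1 + (-3)·(-2); 4·(-3) + (-3)·1 + 6·(-2)) = (4, 11, -27)
w2 = Gw1 = ((-4)·4 + 0·11 + 4·(-27); 0·4 + 5·11 + (-3)·(-27); 4·4 + (-3)·11 + 6·(-27)) = (-124, 136, -179)
The requested component of w2 is -124.

-124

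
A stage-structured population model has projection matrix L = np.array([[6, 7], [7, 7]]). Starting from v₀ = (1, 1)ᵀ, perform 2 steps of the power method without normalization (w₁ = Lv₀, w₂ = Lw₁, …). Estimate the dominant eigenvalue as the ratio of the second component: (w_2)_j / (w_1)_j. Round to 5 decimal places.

w1 = Lv₀ = (13, 14)
w2 = Lw1 = (176, 189)
Ratio at component: 189 / 14 = 13.50000

13.50000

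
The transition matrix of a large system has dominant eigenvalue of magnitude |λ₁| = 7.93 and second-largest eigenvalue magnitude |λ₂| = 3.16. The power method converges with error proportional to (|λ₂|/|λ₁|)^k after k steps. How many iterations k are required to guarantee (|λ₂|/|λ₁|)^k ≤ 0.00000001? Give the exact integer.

|λ₂/λ₁| = 3.16/7.93 = 0.39849
Need k ≥ ln(0.00000001) / ln(0.39849) = -18.4207 / -0.9201 ≈ 20.021
Smallest integer k satisfying the bound: 21

21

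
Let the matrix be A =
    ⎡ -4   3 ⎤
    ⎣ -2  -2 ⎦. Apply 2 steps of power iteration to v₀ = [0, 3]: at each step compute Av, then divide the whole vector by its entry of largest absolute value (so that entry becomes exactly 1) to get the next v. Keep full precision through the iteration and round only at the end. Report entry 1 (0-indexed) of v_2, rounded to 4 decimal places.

Av0 = (9.00000, -6.00000); divide by 9.00000 → v1 = (1.00000, -0.66667)
Av1 = (-6.00000, -0.66667); divide by -6.00000 → v2 = (1.00000, 0.11111)
Requested entry of v2: -6/-54 = 0.1111

0.1111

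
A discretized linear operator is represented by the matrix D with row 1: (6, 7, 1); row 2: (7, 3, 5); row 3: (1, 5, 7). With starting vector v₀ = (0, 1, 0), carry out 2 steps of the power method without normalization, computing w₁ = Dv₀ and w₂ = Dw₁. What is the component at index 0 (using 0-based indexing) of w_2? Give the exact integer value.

w1 = Dv₀ = (6·0 + 7·1 + 1·0; 7·0 + 3·1 + 5·0; 1·0 + 5·1 + 7·0) = (7, 3, 5)
w2 = Dw1 = (6·7 + 7·3 + 1·5; 7·7 + 3·3 + 5·5; 1·7 + 5·3 + 7·5) = (68, 83, 57)
The requested component of w2 is 68.

68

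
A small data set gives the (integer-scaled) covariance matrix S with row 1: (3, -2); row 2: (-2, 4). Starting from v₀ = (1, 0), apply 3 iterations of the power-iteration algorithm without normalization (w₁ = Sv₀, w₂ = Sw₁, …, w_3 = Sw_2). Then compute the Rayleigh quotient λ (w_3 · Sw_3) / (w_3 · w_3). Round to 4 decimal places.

w1 = Sv₀ = (3, -2)
w2 = Sw1 = (13, -14)
w3 = Sw2 = (67, -82)
Sw3 = (365, -462)
w3·Sw3 = 67·365 + (-82)·(-462) = 62339; w3·w3 = 67·67 + (-82)·(-82) = 11213
λ ≈ 62339/11213 = 5.5595

λ ≈ 5.5595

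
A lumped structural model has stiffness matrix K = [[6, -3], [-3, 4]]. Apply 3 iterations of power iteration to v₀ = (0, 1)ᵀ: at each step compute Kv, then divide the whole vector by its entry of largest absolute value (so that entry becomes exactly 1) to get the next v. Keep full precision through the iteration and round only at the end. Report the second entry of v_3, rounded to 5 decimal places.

Kv0 = (-3.000000, 4.000000); divide by 4.000000 → v1 = (-0.750000, 1.000000)
Kv1 = (-7.500000, 6.250000); divide by -7.500000 → v2 = (1.000000, -0.833333)
Kv2 = (8.500000, -6.333333); divide by 8.500000 → v3 = (1.000000, -0.745098)
Requested entry of v3: 190/-255 = -0.74510

-0.74510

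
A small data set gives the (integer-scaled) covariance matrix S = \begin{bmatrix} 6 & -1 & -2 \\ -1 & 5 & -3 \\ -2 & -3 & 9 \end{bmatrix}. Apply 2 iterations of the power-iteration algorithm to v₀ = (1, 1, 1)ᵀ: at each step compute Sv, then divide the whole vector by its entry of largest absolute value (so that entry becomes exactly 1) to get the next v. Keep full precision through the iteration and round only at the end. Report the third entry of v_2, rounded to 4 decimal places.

1.0000

Sv0 = (3.00000, 1.00000, 4.00000); divide by 4.00000 → v1 = (0.75000, 0.25000, 1.00000)
Sv1 = (2.25000, -2.50000, 6.75000); divide by 6.75000 → v2 = (0.33333, -0.37037, 1.00000)
Requested entry of v2: 27/27 = 1.0000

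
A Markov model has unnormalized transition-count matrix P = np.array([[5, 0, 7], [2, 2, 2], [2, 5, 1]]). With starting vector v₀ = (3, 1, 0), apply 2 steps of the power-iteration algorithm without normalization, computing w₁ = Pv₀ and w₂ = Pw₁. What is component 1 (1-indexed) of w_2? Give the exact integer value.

w1 = Pv₀ = (5·3 + 0·1 + 7·0; 2·3 + 2·1 + 2·0; 2·3 + 5·1 + 1·0) = (15, 8, 11)
w2 = Pw1 = (5·15 + 0·8 + 7·11; 2·15 + 2·8 + 2·11; 2·15 + 5·8 + 1·11) = (152, 68, 81)
The requested component of w2 is 152.

152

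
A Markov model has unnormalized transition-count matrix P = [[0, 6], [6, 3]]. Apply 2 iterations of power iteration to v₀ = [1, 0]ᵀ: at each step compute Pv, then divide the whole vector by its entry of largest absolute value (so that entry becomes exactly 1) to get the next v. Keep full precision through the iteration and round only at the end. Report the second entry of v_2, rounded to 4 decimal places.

0.5000

Pv0 = (0.00000, 6.00000); divide by 6.00000 → v1 = (0.00000, 1.00000)
Pv1 = (6.00000, 3.00000); divide by 6.00000 → v2 = (1.00000, 0.50000)
Requested entry of v2: 18/36 = 0.5000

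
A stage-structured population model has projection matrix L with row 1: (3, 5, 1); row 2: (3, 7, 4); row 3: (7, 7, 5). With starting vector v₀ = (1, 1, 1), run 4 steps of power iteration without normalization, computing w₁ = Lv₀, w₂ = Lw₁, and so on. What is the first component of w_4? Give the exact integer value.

w1 = Lv₀ = (9, 14, 19)
w2 = Lw1 = (116, 201, 256)
w3 = Lw2 = (1609, 2779, 3499)
w4 = Lw3 = (22221, 38276, 48211)
The requested component of w4 is 22221.

22221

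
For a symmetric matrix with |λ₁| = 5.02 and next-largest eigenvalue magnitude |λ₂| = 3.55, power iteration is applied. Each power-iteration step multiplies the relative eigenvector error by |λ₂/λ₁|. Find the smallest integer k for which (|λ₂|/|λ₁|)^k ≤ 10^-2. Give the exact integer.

14

|λ₂/λ₁| = 3.55/5.02 = 0.70717
Need k ≥ ln(10^-2) / ln(0.70717) = -4.6052 / -0.3465 ≈ 13.291
Smallest integer k satisfying the bound: 14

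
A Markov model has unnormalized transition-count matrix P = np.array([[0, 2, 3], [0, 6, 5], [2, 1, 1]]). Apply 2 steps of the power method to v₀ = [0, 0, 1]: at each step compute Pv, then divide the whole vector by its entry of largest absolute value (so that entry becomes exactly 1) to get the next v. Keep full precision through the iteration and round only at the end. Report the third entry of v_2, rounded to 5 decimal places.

Pv0 = (3.000000, 5.000000, 1.000000); divide by 5.000000 → v1 = (0.600000, 1.000000, 0.200000)
Pv1 = (2.600000, 7.000000, 2.400000); divide by 7.000000 → v2 = (0.371429, 1.000000, 0.342857)
Requested entry of v2: 12/35 = 0.34286

0.34286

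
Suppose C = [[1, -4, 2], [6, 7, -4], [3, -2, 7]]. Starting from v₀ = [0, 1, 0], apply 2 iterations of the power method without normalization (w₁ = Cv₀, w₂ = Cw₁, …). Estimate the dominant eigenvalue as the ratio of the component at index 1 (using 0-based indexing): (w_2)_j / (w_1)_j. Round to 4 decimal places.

λ ≈ 4.7143

w1 = Cv₀ = (-4, 7, -2)
w2 = Cw1 = (-36, 33, -40)
Ratio at component: 33 / 7 = 4.7143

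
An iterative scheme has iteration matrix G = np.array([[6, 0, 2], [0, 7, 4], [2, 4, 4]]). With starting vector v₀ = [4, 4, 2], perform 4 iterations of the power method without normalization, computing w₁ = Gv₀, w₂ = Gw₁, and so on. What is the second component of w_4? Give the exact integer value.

w1 = Gv₀ = (6·4 + 0·4 + 2·2; 0·4 + 7·4 + 4·2; 2·4 + 4·4 + 4·2) = (28, 36, 32)
w2 = Gw1 = (6·28 + 0·36 + 2·32; 0·28 + 7·36 + 4·32; 2·28 + 4·36 + 4·32) = (232, 380, 328)
w3 = Gw2 = (2048, 3972, 3296)
w4 = Gw3 = (18880, 40988, 33168)
The requested component of w4 is 40988.

40988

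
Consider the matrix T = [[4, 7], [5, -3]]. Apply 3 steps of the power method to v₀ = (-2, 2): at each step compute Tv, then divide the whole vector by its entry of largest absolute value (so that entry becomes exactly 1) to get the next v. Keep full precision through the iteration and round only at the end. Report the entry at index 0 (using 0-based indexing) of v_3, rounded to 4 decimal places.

-0.2878

Tv0 = (6.00000, -16.00000); divide by -16.00000 → v1 = (-0.37500, 1.00000)
Tv1 = (5.50000, -4.87500); divide by 5.50000 → v2 = (1.00000, -0.88636)
Tv2 = (-2.20455, 7.65909); divide by 7.65909 → v3 = (-0.28783, 1.00000)
Requested entry of v3: 194/-674 = -0.2878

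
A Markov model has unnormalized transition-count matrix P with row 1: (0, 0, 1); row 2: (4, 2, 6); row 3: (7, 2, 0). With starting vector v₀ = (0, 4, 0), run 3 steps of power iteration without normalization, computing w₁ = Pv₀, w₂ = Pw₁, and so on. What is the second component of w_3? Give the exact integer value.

w1 = Pv₀ = (0·0 + 0·4 + 1·0; 4·0 + 2·4 + 6·0; 7·0 + 2·4 + 0·0) = (0, 8, 8)
w2 = Pw1 = (0·0 + 0·8 + 1·8; 4·0 + 2·8 + 6·8; 7·0 + 2·8 + 0·8) = (8, 64, 16)
w3 = Pw2 = (16, 256, 184)
The requested component of w3 is 256.

256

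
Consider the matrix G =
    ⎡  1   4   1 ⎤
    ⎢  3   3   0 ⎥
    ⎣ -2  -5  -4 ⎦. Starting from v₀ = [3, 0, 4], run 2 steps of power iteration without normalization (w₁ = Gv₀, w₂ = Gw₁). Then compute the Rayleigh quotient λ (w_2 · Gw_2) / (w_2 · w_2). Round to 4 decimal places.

λ ≈ 0.9693

w1 = Gv₀ = (1·3 + 4·0 + 1·4; 3·3 + 3·0 + 0·4; (-2)·3 + (-5)·0 + (-4)·4) = (7, 9, -22)
w2 = Gw1 = (1·7 + 4·9 + 1·(-22); 3·7 + 3·9 + 0·(-22); (-2)·7 + (-5)·9 + (-4)·(-22)) = (21, 48, 29)
Gw2 = (242, 207, -398)
w2·Gw2 = 21·242 + 48·207 + 29·(-398) = 3476; w2·w2 = 21·21 + 48·48 + 29·29 = 3586
λ ≈ 3476/3586 = 0.9693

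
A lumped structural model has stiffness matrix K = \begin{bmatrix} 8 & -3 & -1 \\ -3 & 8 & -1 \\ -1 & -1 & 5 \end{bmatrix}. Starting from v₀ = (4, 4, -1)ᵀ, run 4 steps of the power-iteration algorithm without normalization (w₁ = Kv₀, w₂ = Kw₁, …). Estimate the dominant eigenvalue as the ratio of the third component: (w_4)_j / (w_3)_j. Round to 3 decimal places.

6.808

w1 = Kv₀ = (21, 21, -13)
w2 = Kw1 = (118, 118, -107)
w3 = Kw2 = (697, 697, -771)
w4 = Kw3 = (4256, 4256, -5249)
Ratio at component: -5249 / -771 = 6.808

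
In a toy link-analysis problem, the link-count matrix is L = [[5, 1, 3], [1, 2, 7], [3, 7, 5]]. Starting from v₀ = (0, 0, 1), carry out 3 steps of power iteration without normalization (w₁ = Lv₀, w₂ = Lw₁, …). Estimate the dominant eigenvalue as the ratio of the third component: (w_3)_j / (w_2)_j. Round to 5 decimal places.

w1 = Lv₀ = (3, 7, 5)
w2 = Lw1 = (37, 52, 83)
w3 = Lw2 = (486, 722, 890)
Ratio at component: 890 / 83 = 10.72289

λ ≈ 10.72289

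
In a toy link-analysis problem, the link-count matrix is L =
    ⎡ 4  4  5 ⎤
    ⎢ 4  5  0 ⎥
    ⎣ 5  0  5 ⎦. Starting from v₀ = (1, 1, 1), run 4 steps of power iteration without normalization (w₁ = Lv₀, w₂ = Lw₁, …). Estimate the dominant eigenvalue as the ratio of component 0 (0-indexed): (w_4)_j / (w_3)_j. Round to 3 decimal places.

w1 = Lv₀ = (4·1 + 4·1 + 5·1; 4·1 + 5·1 + 0·1; 5·1 + 0·1 + 5·1) = (13, 9, 10)
w2 = Lw1 = (4·13 + 4·9 + 5·10; 4·13 + 5·9 + 0·10; 5·13 + 0·9 + 5·10) = (138, 97, 115)
w3 = Lw2 = (1515, 1037, 1265)
w4 = Lw3 = (16533, 11245, 13900)
Ratio at component: 16533 / 1515 = 10.913

10.913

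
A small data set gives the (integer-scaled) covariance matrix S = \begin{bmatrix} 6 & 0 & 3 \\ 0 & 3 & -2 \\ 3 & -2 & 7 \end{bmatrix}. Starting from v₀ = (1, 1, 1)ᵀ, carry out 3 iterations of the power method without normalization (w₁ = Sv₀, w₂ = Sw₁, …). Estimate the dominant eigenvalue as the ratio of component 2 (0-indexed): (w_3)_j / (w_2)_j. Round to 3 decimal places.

10.210

w1 = Sv₀ = (6·1 + 0·1 + 3·1; 0·1 + 3·1 + (-2)·1; 3·1 + (-2)·1 + 7·1) = (9, 1, 8)
w2 = Sw1 = (6·9 + 0·1 + 3·8; 0·9 + 3·1 + (-2)·8; 3·9 + (-2)·1 + 7·8) = (78, -13, 81)
w3 = Sw2 = (711, -201, 827)
Ratio at component: 827 / 81 = 10.210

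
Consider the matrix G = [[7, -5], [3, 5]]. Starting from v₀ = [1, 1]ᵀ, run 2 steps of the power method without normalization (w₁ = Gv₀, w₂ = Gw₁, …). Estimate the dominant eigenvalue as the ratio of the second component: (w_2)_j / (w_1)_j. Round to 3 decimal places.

w1 = Gv₀ = (2, 8)
w2 = Gw1 = (-26, 46)
Ratio at component: 46 / 8 = 5.750

λ ≈ 5.750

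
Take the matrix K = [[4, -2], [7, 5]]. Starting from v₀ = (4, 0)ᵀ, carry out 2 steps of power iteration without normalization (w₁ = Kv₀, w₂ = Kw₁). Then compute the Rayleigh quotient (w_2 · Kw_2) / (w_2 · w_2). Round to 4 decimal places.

5.1576

w1 = Kv₀ = (16, 28)
w2 = Kw1 = (8, 252)
Kw2 = (-472, 1316)
w2·Kw2 = 8·(-472) + 252·1316 = 327856; w2·w2 = 8·8 + 252·252 = 63568
λ ≈ 327856/63568 = 5.1576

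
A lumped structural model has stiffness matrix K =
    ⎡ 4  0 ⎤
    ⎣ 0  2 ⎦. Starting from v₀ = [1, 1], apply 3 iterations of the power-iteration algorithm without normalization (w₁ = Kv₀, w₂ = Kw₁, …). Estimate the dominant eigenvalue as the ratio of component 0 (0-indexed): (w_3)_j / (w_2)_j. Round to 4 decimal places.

λ ≈ 4.0000

w1 = Kv₀ = (4, 2)
w2 = Kw1 = (16, 4)
w3 = Kw2 = (64, 8)
Ratio at component: 64 / 16 = 4.0000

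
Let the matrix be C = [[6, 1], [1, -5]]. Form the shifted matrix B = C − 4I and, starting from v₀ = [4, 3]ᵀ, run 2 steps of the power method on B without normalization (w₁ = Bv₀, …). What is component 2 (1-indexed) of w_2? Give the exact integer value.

B = C − 4I has rows (2, 1); (1, -9)
w1 = Bv₀ = (2·4 + 1·3; 1·4 + (-9)·3) = (11, -23)
w2 = Bw1 = (2·11 + 1·(-23); 1·11 + (-9)·(-23)) = (-1, 218)
Requested component of w2: 218

218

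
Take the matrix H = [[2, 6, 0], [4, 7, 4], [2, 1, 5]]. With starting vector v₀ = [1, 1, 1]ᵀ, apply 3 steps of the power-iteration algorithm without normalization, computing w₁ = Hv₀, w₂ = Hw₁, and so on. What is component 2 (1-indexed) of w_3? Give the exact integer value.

w1 = Hv₀ = (2·1 + 6·1 + 0·1; 4·1 + 7·1 + 4·1; 2·1 + 1·1 + 5·1) = (8, 15, 8)
w2 = Hw1 = (2·8 + 6·15 + 0·8; 4·8 + 7·15 + 4·8; 2·8 + 1·15 + 5·8) = (106, 169, 71)
w3 = Hw2 = (1226, 1891, 736)
The requested component of w3 is 1891.

1891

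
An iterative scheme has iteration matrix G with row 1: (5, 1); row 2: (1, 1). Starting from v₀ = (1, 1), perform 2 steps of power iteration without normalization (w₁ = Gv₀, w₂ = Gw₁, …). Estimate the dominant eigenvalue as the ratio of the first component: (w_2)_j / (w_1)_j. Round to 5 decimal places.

λ ≈ 5.33333

w1 = Gv₀ = (5·1 + 1·1; 1·1 + 1·1) = (6, 2)
w2 = Gw1 = (5·6 + 1·2; 1·6 + 1·2) = (32, 8)
Ratio at component: 32 / 6 = 5.33333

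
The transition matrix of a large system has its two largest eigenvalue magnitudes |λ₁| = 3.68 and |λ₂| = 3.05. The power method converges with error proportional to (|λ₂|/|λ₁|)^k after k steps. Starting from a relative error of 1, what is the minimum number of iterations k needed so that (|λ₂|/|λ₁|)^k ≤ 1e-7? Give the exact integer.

|λ₂/λ₁| = 3.05/3.68 = 0.82880
Need k ≥ ln(1e-7) / ln(0.82880) = -16.1181 / -0.1878 ≈ 85.839
Smallest integer k satisfying the bound: 86

86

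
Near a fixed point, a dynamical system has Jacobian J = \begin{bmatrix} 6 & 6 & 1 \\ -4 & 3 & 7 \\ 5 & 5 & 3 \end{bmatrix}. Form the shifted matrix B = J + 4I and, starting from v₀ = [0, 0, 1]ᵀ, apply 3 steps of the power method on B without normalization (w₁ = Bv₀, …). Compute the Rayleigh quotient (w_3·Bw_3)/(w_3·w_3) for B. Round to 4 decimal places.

14.6672

B = J + 4I has rows (10, 6, 1); (-4, 7, 7); (5, 5, 7)
w1 = Bv₀ = (1, 7, 7)
w2 = Bw1 = (59, 94, 89)
w3 = Bw2 = (1243, 1045, 1388)
Bw3 = (20088, 12059, 21156)
w3·Bw3 = 66935567; w3·w3 = 4563618; μ ≈ 66935567/4563618 = 14.6672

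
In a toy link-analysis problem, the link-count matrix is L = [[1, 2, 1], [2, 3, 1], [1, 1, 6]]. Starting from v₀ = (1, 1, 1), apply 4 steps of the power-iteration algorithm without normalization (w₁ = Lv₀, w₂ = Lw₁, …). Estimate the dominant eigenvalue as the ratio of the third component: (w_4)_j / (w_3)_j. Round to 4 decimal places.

6.8818

w1 = Lv₀ = (1·1 + 2·1 + 1·1; 2·1 + 3·1 + 1·1; 1·1 + 1·1 + 6·1) = (4, 6, 8)
w2 = Lw1 = (1·4 + 2·6 + 1·8; 2·4 + 3·6 + 1·8; 1·4 + 1·6 + 6·8) = (24, 34, 58)
w3 = Lw2 = (150, 208, 406)
w4 = Lw3 = (972, 1330, 2794)
Ratio at component: 2794 / 406 = 6.8818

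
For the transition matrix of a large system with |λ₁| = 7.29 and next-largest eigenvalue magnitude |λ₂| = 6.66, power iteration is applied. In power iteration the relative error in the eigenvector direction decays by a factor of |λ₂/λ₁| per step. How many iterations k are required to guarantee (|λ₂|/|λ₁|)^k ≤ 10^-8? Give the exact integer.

204

|λ₂/λ₁| = 6.66/7.29 = 0.91358
Need k ≥ ln(10^-8) / ln(0.91358) = -18.4207 / -0.0904 ≈ 203.805
Smallest integer k satisfying the bound: 204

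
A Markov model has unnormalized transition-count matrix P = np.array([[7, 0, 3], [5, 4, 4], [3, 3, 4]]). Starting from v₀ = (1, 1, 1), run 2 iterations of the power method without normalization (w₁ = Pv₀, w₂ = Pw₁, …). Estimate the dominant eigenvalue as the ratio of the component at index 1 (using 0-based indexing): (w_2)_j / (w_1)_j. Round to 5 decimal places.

10.92308

w1 = Pv₀ = (10, 13, 10)
w2 = Pw1 = (100, 142, 109)
Ratio at component: 142 / 13 = 10.92308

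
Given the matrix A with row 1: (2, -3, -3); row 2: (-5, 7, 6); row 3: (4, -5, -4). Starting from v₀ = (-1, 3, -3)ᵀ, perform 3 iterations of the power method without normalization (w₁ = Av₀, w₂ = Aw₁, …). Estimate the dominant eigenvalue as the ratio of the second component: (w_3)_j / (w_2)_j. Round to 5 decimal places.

w1 = Av₀ = (2·(-1) + (-3)·3 + (-3)·(-3); (-5)·(-1) + 7·3 + 6·(-3); 4·(-1) + (-5)·3 + (-4)·(-3)) = (-2, 8, -7)
w2 = Aw1 = (2·(-2) + (-3)·8 + (-3)·(-7); (-5)·(-2) + 7·8 + 6·(-7); 4·(-2) + (-5)·8 + (-4)·(-7)) = (-7, 24, -20)
w3 = Aw2 = (-26, 83, -68)
Ratio at component: 83 / 24 = 3.45833

λ ≈ 3.45833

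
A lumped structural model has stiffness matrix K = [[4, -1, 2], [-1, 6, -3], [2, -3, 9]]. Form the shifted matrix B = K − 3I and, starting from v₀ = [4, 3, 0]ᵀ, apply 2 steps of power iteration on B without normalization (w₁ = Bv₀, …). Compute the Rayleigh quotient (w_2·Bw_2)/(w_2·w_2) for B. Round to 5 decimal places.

μ ≈ 8.26093

B = K − 3I has rows (1, -1, 2); (-1, 3, -3); (2, -3, 6)
w1 = Bv₀ = (1·4 + (-1)·3 + 2·0; (-1)·4 + 3·3 + (-3)·0; 2·4 + (-3)·3 + 6·0) = (1, 5, -1)
w2 = Bw1 = (1·1 + (-1)·5 + 2·(-1); (-1)·1 + 3·5 + (-3)·(-1); 2·1 + (-3)·5 + 6·(-1)) = (-6, 17, -19)
Bw2 = (-61, 114, -177)
w2·Bw2 = 5667; w2·w2 = 686; μ ≈ 5667/686 = 8.26093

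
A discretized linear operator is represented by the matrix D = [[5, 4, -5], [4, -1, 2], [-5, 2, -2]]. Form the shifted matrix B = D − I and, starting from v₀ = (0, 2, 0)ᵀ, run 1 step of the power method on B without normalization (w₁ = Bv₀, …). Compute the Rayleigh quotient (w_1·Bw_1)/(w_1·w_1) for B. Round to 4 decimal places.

B = D − I has rows (4, 4, -5); (4, -2, 2); (-5, 2, -3)
w1 = Bv₀ = (8, -4, 4)
Bw1 = (-4, 48, -60)
w1·Bw1 = -464; w1·w1 = 96; μ ≈ -464/96 = -4.8333

-4.8333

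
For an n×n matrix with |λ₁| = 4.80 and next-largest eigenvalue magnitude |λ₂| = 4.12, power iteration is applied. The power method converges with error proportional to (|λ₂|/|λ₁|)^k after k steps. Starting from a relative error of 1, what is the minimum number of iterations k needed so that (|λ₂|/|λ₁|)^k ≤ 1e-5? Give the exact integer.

|λ₂/λ₁| = 4.12/4.80 = 0.85833
Need k ≥ ln(1e-5) / ln(0.85833) = -11.5129 / -0.1528 ≈ 75.365
Smallest integer k satisfying the bound: 76

76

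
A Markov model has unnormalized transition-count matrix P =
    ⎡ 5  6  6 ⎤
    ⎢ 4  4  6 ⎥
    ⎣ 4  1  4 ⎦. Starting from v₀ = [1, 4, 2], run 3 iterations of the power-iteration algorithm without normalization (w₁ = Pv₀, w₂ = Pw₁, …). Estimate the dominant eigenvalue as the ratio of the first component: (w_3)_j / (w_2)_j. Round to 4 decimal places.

w1 = Pv₀ = (5·1 + 6·4 + 6·2; 4·1 + 4·4 + 6·2; 4·1 + 1·4 + 4·2) = (41, 32, 16)
w2 = Pw1 = (5·41 + 6·32 + 6·16; 4·41 + 4·32 + 6·16; 4·41 + 1·32 + 4·16) = (493, 388, 260)
w3 = Pw2 = (6353, 5084, 3400)
Ratio at component: 6353 / 493 = 12.8864

12.8864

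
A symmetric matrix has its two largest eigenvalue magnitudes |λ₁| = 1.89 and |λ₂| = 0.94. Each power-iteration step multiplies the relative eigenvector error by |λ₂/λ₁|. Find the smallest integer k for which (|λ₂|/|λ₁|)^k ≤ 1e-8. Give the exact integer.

|λ₂/λ₁| = 0.94/1.89 = 0.49735
Need k ≥ ln(1e-8) / ln(0.49735) = -18.4207 / -0.6985 ≈ 26.374
Smallest integer k satisfying the bound: 27

27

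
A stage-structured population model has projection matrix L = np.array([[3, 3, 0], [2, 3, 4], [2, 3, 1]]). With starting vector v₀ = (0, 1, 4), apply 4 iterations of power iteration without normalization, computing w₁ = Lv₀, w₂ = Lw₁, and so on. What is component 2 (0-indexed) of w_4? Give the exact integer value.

3472

w1 = Lv₀ = (3·0 + 3·1 + 0·4; 2·0 + 3·1 + 4·4; 2·0 + 3·1 + 1·4) = (3, 19, 7)
w2 = Lw1 = (3·3 + 3·19 + 0·7; 2·3 + 3·19 + 4·7; 2·3 + 3·19 + 1·7) = (66, 91, 70)
w3 = Lw2 = (471, 685, 475)
w4 = Lw3 = (3468, 4897, 3472)
The requested component of w4 is 3472.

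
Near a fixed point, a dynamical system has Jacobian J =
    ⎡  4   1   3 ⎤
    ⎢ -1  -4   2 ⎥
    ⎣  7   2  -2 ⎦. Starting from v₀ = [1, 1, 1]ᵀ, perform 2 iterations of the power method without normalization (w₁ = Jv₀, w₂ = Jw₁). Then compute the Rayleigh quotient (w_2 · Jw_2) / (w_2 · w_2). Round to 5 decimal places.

w1 = Jv₀ = (4·1 + 1·1 + 3·1; (-1)·1 + (-4)·1 + 2·1; 7·1 + 2·1 + (-2)·1) = (8, -3, 7)
w2 = Jw1 = (4·8 + 1·(-3) + 3·7; (-1)·8 + (-4)·(-3) + 2·7; 7·8 + 2·(-3) + (-2)·7) = (50, 18, 36)
Jw2 = (326, -50, 314)
w2·Jw2 = 50·326 + 18·(-50) + 36·314 = 26704; w2·w2 = 50·50 + 18·18 + 36·36 = 4120
λ ≈ 26704/4120 = 6.48155

6.48155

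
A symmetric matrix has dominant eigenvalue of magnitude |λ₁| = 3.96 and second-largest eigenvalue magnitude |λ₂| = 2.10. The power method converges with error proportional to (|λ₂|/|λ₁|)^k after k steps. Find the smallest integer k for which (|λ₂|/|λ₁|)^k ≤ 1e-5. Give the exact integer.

19

|λ₂/λ₁| = 2.10/3.96 = 0.53030
Need k ≥ ln(1e-5) / ln(0.53030) = -11.5129 / -0.6343 ≈ 18.150
Smallest integer k satisfying the bound: 19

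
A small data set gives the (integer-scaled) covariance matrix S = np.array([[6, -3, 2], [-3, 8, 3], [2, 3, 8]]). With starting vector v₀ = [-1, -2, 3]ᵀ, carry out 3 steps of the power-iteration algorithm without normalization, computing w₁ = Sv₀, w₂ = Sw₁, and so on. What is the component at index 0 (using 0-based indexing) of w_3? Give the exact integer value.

742

w1 = Sv₀ = (6, -4, 16)
w2 = Sw1 = (80, -2, 128)
w3 = Sw2 = (742, 128, 1178)
The requested component of w3 is 742.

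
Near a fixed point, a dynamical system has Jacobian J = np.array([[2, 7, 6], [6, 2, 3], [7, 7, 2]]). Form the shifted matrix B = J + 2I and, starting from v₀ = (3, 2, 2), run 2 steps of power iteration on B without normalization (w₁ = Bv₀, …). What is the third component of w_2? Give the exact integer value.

B = J + 2I has rows (4, 7, 6); (6, 4, 3); (7, 7, 4)
w1 = Bv₀ = (4·3 + 7·2 + 6·2; 6·3 + 4·2 + 3·2; 7·3 + 7·2 + 4·2) = (38, 32, 43)
w2 = Bw1 = (4·38 + 7·32 + 6·43; 6·38 + 4·32 + 3·43; 7·38 + 7·32 + 4·43) = (634, 485, 662)
Requested component of w2: 662

662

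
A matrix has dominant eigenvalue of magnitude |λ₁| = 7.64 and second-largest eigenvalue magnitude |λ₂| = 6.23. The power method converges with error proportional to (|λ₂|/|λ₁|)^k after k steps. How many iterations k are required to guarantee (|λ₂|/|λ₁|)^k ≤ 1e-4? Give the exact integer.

|λ₂/λ₁| = 6.23/7.64 = 0.81545
Need k ≥ ln(1e-4) / ln(0.81545) = -9.2103 / -0.2040 ≈ 45.144
Smallest integer k satisfying the bound: 46

46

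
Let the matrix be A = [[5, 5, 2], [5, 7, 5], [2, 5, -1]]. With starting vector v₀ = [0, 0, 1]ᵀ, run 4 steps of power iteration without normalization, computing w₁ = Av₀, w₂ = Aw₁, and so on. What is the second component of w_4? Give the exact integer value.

7470

w1 = Av₀ = (5·0 + 5·0 + 2·1; 5·0 + 7·0 + 5·1; 2·0 + 5·0 + (-1)·1) = (2, 5, -1)
w2 = Aw1 = (5·2 + 5·5 + 2·(-1); 5·2 + 7·5 + 5·(-1); 2·2 + 5·5 + (-1)·(-1)) = (33, 40, 30)
w3 = Aw2 = (425, 595, 236)
w4 = Aw3 = (5572, 7470, 3589)
The requested component of w4 is 7470.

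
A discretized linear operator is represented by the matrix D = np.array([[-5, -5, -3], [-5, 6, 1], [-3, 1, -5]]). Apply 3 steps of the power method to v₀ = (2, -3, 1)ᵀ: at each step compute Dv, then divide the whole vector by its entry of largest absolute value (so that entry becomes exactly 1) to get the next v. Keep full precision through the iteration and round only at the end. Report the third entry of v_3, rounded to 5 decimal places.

0.45559

Dv0 = (2.000000, -27.000000, -14.000000); divide by -27.000000 → v1 = (-0.074074, 1.000000, 0.518519)
Dv1 = (-6.185185, 6.888889, -1.370370); divide by 6.888889 → v2 = (-0.897849, 1.000000, -0.198925)
Dv2 = (0.086022, 10.290323, 4.688172); divide by 10.290323 → v3 = (0.008359, 1.000000, 0.455590)
Requested entry of v3: -872/-1914 = 0.45559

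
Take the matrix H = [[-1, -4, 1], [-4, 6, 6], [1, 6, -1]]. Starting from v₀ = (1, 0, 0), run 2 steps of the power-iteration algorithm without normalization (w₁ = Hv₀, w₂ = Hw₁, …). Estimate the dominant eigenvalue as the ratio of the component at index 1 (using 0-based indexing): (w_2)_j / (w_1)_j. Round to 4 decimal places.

λ ≈ 3.5000

w1 = Hv₀ = (-1, -4, 1)
w2 = Hw1 = (18, -14, -26)
Ratio at component: -14 / -4 = 3.5000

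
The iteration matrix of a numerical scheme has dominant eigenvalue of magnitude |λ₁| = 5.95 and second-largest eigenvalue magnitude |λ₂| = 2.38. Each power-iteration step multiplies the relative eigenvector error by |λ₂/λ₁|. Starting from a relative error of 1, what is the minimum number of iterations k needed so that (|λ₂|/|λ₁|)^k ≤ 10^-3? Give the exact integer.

8

|λ₂/λ₁| = 2.38/5.95 = 0.40000
Need k ≥ ln(10^-3) / ln(0.40000) = -6.9078 / -0.9163 ≈ 7.539
Smallest integer k satisfying the bound: 8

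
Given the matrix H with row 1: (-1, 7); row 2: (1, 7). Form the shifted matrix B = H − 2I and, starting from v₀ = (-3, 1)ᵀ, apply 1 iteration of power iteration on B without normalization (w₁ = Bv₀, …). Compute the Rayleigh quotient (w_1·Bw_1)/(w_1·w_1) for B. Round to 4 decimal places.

B = H − 2I has rows (-3, 7); (1, 5)
w1 = Bv₀ = ((-3)·(-3) + 7·1; 1·(-3) + 5·1) = (16, 2)
Bw1 = (-34, 26)
w1·Bw1 = -492; w1·w1 = 260; μ ≈ -492/260 = -1.8923

-1.8923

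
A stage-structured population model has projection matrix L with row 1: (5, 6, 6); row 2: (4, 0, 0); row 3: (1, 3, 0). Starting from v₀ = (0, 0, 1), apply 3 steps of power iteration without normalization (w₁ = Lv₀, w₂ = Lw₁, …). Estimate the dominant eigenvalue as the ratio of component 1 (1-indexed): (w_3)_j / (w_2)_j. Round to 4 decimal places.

w1 = Lv₀ = (6, 0, 0)
w2 = Lw1 = (30, 24, 6)
w3 = Lw2 = (330, 120, 102)
Ratio at component: 330 / 30 = 11.0000

11.0000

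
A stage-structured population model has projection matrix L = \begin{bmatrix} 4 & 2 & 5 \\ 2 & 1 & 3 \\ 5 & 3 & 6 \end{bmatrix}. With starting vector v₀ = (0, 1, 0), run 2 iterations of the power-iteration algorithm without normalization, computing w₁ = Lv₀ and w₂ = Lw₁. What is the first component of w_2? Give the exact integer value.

25

w1 = Lv₀ = (4·0 + 2·1 + 5·0; 2·0 + 1·1 + 3·0; 5·0 + 3·1 + 6·0) = (2, 1, 3)
w2 = Lw1 = (4·2 + 2·1 + 5·3; 2·2 + 1·1 + 3·3; 5·2 + 3·1 + 6·3) = (25, 14, 31)
The requested component of w2 is 25.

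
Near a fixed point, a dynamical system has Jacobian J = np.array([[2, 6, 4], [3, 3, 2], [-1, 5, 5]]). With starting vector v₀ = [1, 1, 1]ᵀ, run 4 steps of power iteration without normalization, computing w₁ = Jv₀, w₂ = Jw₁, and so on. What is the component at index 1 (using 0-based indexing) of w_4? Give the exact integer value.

w1 = Jv₀ = (2·1 + 6·1 + 4·1; 3·1 + 3·1 + 2·1; (-1)·1 + 5·1 + 5·1) = (12, 8, 9)
w2 = Jw1 = (2·12 + 6·8 + 4·9; 3·12 + 3·8 + 2·9; (-1)·12 + 5·8 + 5·9) = (108, 78, 73)
w3 = Jw2 = (976, 704, 647)
w4 = Jw3 = (8764, 6334, 5779)
The requested component of w4 is 6334.

6334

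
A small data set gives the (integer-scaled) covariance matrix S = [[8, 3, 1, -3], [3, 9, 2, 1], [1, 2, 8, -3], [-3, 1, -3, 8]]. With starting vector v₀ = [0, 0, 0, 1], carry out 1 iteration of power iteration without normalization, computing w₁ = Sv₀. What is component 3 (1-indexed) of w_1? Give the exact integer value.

w1 = Sv₀ = (-3, 1, -3, 8)
The requested component of w1 is -3.

-3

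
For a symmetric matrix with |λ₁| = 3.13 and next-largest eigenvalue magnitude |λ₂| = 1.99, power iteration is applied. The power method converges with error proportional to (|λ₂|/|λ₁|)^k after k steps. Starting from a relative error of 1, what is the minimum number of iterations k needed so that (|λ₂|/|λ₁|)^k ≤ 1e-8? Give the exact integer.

|λ₂/λ₁| = 1.99/3.13 = 0.63578
Need k ≥ ln(1e-8) / ln(0.63578) = -18.4207 / -0.4529 ≈ 40.673
Smallest integer k satisfying the bound: 41

41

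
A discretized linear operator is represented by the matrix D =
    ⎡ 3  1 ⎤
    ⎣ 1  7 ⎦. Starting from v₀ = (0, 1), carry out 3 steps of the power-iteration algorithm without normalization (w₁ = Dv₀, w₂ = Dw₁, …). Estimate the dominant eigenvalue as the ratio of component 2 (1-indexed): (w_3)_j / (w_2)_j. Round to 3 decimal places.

w1 = Dv₀ = (1, 7)
w2 = Dw1 = (10, 50)
w3 = Dw2 = (80, 360)
Ratio at component: 360 / 50 = 7.200

7.200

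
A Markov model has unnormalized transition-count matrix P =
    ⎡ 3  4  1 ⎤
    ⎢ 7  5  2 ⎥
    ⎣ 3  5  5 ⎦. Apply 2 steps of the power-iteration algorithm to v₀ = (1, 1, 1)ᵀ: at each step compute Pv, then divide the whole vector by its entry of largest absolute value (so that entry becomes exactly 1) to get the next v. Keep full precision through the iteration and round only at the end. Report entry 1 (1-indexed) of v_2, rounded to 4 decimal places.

Pv0 = (8.00000, 14.00000, 13.00000); divide by 14.00000 → v1 = (0.57143, 1.00000, 0.92857)
Pv1 = (6.64286, 10.85714, 11.35714); divide by 11.35714 → v2 = (0.58491, 0.95597, 1.00000)
Requested entry of v2: 93/159 = 0.5849

0.5849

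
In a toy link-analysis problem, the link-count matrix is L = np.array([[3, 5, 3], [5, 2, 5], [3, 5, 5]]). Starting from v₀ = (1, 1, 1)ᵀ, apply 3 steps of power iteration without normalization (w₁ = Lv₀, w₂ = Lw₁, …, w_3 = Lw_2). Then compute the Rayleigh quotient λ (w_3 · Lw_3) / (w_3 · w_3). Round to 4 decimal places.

λ ≈ 12.0604

w1 = Lv₀ = (3·1 + 5·1 + 3·1; 5·1 + 2·1 + 5·1; 3·1 + 5·1 + 5·1) = (11, 12, 13)
w2 = Lw1 = (3·11 + 5·12 + 3·13; 5·11 + 2·12 + 5·13; 3·11 + 5·12 + 5·13) = (132, 144, 158)
w3 = Lw2 = (1590, 1738, 1906)
Lw3 = (19178, 20956, 22990)
w3·Lw3 = 1590·19178 + 1738·20956 + 1906·22990 = 110733488; w3·w3 = 1590·1590 + 1738·1738 + 1906·1906 = 9181580
λ ≈ 110733488/9181580 = 12.0604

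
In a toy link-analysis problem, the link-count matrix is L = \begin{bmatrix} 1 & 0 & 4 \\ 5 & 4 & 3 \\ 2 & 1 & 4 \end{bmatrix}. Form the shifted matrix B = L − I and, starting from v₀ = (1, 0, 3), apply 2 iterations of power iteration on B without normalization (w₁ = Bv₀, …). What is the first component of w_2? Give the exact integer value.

B = L − I has rows (0, 0, 4); (5, 3, 3); (2, 1, 3)
w1 = Bv₀ = (0·1 + 0·0 + 4·3; 5·1 + 3·0 + 3·3; 2·1 + 1·0 + 3·3) = (12, 14, 11)
w2 = Bw1 = (0·12 + 0·14 + 4·11; 5·12 + 3·14 + 3·11; 2·12 + 1·14 + 3·11) = (44, 135, 71)
Requested component of w2: 44

44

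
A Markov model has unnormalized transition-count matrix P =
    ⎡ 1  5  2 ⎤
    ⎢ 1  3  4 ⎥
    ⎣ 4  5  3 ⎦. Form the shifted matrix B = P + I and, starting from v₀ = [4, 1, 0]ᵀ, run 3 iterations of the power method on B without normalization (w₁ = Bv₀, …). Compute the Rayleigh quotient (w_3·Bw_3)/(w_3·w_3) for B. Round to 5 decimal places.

B = P + I has rows (2, 5, 2); (1, 4, 4); (4, 5, 4)
w1 = Bv₀ = (13, 8, 21)
w2 = Bw1 = (108, 129, 176)
w3 = Bw2 = (1213, 1328, 1781)
Bw3 = (12628, 13649, 18616)
w3·Bw3 = 66598732; w3·w3 = 6406914; μ ≈ 66598732/6406914 = 10.39482

10.39482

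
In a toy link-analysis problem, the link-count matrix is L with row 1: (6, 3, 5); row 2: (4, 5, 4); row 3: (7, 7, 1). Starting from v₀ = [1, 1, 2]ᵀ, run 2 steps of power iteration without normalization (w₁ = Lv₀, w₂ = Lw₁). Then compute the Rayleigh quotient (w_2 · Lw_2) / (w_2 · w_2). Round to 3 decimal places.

λ ≈ 13.822

w1 = Lv₀ = (19, 17, 16)
w2 = Lw1 = (245, 225, 268)
Lw2 = (3485, 3177, 3558)
w2·Lw2 = 245·3485 + 225·3177 + 268·3558 = 2522194; w2·w2 = 245·245 + 225·225 + 268·268 = 182474
λ ≈ 2522194/182474 = 13.822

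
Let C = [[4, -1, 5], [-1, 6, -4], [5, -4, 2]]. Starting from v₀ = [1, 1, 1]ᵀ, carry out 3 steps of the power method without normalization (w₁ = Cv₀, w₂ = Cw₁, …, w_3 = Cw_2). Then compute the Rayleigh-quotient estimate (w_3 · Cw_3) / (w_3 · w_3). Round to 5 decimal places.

λ ≈ 10.47339

w1 = Cv₀ = (8, 1, 3)
w2 = Cw1 = (46, -14, 42)
w3 = Cw2 = (408, -298, 370)
Cw3 = (3780, -3676, 3972)
w3·Cw3 = 408·3780 + (-298)·(-3676) + 370·3972 = 4107328; w3·w3 = 408·408 + (-298)·(-298) + 370·370 = 392168
λ ≈ 4107328/392168 = 10.47339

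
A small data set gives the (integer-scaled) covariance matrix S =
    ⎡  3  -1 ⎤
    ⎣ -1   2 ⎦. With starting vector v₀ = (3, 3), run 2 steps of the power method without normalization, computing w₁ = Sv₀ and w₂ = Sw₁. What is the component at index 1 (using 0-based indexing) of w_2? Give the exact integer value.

w1 = Sv₀ = (3·3 + (-1)·3; (-1)·3 + 2·3) = (6, 3)
w2 = Sw1 = (3·6 + (-1)·3; (-1)·6 + 2·3) = (15, 0)
The requested component of w2 is 0.

0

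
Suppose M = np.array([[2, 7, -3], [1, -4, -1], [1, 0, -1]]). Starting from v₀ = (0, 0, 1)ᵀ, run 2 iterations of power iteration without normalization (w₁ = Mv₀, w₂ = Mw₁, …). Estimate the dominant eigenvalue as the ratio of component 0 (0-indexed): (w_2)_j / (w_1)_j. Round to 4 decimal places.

w1 = Mv₀ = (2·0 + 7·0 + (-3)·1; 1·0 + (-4)·0 + (-1)·1; 1·0 + 0·0 + (-1)·1) = (-3, -1, -1)
w2 = Mw1 = (2·(-3) + 7·(-1) + (-3)·(-1); 1·(-3) + (-4)·(-1) + (-1)·(-1); 1·(-3) + 0·(-1) + (-1)·(-1)) = (-10, 2, -2)
Ratio at component: -10 / -3 = 3.3333

λ ≈ 3.3333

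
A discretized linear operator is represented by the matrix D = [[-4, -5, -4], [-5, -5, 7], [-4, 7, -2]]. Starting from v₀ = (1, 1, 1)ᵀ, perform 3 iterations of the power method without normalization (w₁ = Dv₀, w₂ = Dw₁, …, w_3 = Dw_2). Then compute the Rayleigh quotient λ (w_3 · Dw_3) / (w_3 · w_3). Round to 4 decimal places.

-8.7239

w1 = Dv₀ = (-13, -3, 1)
w2 = Dw1 = (63, 87, 29)
w3 = Dw2 = (-803, -547, 299)
Dw3 = (4751, 8843, -1215)
w3·Dw3 = (-803)·4751 + (-547)·8843 + 299·(-1215) = -9015459; w3·w3 = (-803)·(-803) + (-547)·(-547) + 299·299 = 1033419
λ ≈ -9015459/1033419 = -8.7239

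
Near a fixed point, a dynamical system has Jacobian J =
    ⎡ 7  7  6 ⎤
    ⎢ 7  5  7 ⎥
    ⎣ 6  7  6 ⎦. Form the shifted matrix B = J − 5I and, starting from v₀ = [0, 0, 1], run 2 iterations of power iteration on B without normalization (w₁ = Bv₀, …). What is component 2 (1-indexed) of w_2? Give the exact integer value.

B = J − 5I has rows (2, 7, 6); (7, 0, 7); (6, 7, 1)
w1 = Bv₀ = (2·0 + 7·0 + 6·1; 7·0 + 0·0 + 7·1; 6·0 + 7·0 + 1·1) = (6, 7, 1)
w2 = Bw1 = (2·6 + 7·7 + 6·1; 7·6 + 0·7 + 7·1; 6·6 + 7·7 + 1·1) = (67, 49, 86)
Requested component of w2: 49

49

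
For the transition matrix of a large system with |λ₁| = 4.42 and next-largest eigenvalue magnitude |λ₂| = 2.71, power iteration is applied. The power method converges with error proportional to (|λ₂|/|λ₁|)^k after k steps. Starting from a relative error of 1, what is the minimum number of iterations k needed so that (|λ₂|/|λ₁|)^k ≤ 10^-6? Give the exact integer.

29

|λ₂/λ₁| = 2.71/4.42 = 0.61312
Need k ≥ ln(10^-6) / ln(0.61312) = -13.8155 / -0.4892 ≈ 28.242
Smallest integer k satisfying the bound: 29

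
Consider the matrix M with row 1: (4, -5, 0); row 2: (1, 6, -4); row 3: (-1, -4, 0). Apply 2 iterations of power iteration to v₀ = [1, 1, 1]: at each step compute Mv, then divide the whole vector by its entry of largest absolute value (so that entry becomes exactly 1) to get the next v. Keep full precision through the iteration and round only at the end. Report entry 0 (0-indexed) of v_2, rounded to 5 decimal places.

Mv0 = (-1.000000, 3.000000, -5.000000); divide by -5.000000 → v1 = (0.200000, -0.600000, 1.000000)
Mv1 = (3.800000, -7.400000, 2.200000); divide by -7.400000 → v2 = (-0.513514, 1.000000, -0.297297)
Requested entry of v2: -19/37 = -0.51351

-0.51351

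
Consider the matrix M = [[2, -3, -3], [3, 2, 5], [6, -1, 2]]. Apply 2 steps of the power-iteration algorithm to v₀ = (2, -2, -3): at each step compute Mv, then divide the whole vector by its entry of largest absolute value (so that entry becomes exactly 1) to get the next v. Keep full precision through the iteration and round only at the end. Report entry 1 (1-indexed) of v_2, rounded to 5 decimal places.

0.37063

Mv0 = (19.000000, -13.000000, 8.000000); divide by 19.000000 → v1 = (1.000000, -0.684211, 0.421053)
Mv1 = (2.789474, 3.736842, 7.526316); divide by 7.526316 → v2 = (0.370629, 0.496503, 1.000000)
Requested entry of v2: 53/143 = 0.37063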